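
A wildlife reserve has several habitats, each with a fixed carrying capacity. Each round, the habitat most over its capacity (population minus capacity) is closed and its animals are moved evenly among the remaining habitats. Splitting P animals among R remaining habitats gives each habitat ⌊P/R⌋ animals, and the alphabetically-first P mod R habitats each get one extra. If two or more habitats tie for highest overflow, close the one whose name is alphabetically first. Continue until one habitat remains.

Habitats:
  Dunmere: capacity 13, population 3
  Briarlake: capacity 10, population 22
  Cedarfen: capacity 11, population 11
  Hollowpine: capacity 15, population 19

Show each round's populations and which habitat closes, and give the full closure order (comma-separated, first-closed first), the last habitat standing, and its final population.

Closure order: Briarlake, Hollowpine, Cedarfen
Last habitat: Dunmere with 55 animals

Round 1: Briarlake=22 Cedarfen=11 Dunmere=3 Hollowpine=19 → close Briarlake (overflow 12)
  22÷3 = 7 each, +1 to first 1
Round 2: Cedarfen=19 Dunmere=10 Hollowpine=26 → close Hollowpine (overflow 11)
  26÷2 = 13 each, +1 to first 0
Round 3: Cedarfen=32 Dunmere=23 → close Cedarfen (overflow 21)
  32÷1 = 32 each, +1 to first 0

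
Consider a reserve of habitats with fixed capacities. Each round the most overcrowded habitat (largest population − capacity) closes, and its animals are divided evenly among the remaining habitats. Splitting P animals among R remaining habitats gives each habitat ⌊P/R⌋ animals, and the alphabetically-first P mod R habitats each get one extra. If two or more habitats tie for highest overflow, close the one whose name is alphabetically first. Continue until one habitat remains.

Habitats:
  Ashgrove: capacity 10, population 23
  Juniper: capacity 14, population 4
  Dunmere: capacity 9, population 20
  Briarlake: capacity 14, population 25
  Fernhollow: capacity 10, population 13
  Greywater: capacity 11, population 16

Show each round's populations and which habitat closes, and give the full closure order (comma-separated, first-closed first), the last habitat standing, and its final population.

Round 1: Ashgrove=23 Briarlake=25 Dunmere=20 Fernhollow=13 Greywater=16 Juniper=4 → close Ashgrove (overflow 13)
  23÷5 = 4 each, +1 to first 3
Round 2: Briarlake=30 Dunmere=25 Fernhollow=18 Greywater=20 Juniper=8 → close Briarlake (overflow 16)
  30÷4 = 7 each, +1 to first 2
Round 3: Dunmere=33 Fernhollow=26 Greywater=27 Juniper=15 → close Dunmere (overflow 24)
  33÷3 = 11 each, +1 to first 0
Round 4: Fernhollow=37 Greywater=38 Juniper=26 → close Fernhollow (overflow 27)
  37÷2 = 18 each, +1 to first 1
Round 5: Greywater=57 Juniper=44 → close Greywater (overflow 46)
  57÷1 = 57 each, +1 to first 0

Closure order: Ashgrove, Briarlake, Dunmere, Fernhollow, Greywater
Last habitat: Juniper with 101 animals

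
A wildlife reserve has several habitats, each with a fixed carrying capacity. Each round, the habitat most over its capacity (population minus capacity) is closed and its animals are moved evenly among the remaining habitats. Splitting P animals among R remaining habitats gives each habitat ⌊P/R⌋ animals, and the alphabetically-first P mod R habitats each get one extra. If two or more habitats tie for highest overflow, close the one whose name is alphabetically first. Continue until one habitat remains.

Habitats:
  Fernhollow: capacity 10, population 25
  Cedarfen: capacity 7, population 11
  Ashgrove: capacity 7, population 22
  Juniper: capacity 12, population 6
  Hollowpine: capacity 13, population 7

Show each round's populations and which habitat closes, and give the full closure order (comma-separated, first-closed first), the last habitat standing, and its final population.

Round 1: Ashgrove=22 Cedarfen=11 Fernhollow=25 Hollowpine=7 Juniper=6 → close Ashgrove (overflow 15)
  22÷4 = 5 each, +1 to first 2
Round 2: Cedarfen=17 Fernhollow=31 Hollowpine=12 Juniper=11 → close Fernhollow (overflow 21)
  31÷3 = 10 each, +1 to first 1
Round 3: Cedarfen=28 Hollowpine=22 Juniper=21 → close Cedarfen (overflow 21)
  28÷2 = 14 each, +1 to first 0
Round 4: Hollowpine=36 Juniper=35 → close Hollowpine (overflow 23)
  36÷1 = 36 each, +1 to first 0

Closure order: Ashgrove, Fernhollow, Cedarfen, Hollowpine
Last habitat: Juniper with 71 animals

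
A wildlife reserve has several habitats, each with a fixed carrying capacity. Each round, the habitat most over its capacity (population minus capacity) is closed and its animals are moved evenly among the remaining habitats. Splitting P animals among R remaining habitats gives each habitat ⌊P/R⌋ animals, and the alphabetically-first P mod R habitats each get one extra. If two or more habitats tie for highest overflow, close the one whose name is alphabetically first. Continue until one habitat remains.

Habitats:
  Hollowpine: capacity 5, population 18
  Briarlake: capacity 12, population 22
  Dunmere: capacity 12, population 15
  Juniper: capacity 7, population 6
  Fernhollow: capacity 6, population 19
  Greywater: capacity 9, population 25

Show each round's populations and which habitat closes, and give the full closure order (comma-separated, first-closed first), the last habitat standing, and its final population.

Closure order: Greywater, Fernhollow, Hollowpine, Briarlake, Dunmere
Last habitat: Juniper with 105 animals

Round 1: Briarlake=22 Dunmere=15 Fernhollow=19 Greywater=25 Hollowpine=18 Juniper=6 → close Greywater (overflow 16)
  25÷5 = 5 each, +1 to first 0
Round 2: Briarlake=27 Dunmere=20 Fernhollow=24 Hollowpine=23 Juniper=11 → close Fernhollow (overflow 18)
  24÷4 = 6 each, +1 to first 0
Round 3: Briarlake=33 Dunmere=26 Hollowpine=29 Juniper=17 → close Hollowpine (overflow 24)
  29÷3 = 9 each, +1 to first 2
Round 4: Briarlake=43 Dunmere=36 Juniper=26 → close Briarlake (overflow 31)
  43÷2 = 21 each, +1 to first 1
Round 5: Dunmere=58 Juniper=47 → close Dunmere (overflow 46)
  58÷1 = 58 each, +1 to first 0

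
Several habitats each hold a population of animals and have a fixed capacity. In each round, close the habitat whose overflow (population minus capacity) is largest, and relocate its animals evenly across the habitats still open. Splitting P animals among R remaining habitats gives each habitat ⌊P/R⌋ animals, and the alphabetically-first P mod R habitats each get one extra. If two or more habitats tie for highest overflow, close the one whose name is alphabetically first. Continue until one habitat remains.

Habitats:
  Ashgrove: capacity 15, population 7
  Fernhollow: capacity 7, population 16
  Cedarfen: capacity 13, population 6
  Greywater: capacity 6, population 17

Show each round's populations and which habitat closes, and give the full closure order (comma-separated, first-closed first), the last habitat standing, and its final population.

Closure order: Greywater, Fernhollow, Ashgrove
Last habitat: Cedarfen with 46 animals

Round 1: Ashgrove=7 Cedarfen=6 Fernhollow=16 Greywater=17 → close Greywater (overflow 11)
  17÷3 = 5 each, +1 to first 2
Round 2: Ashgrove=13 Cedarfen=12 Fernhollow=21 → close Fernhollow (overflow 14)
  21÷2 = 10 each, +1 to first 1
Round 3: Ashgrove=24 Cedarfen=22 → close Ashgrove (overflow 9)
  24÷1 = 24 each, +1 to first 0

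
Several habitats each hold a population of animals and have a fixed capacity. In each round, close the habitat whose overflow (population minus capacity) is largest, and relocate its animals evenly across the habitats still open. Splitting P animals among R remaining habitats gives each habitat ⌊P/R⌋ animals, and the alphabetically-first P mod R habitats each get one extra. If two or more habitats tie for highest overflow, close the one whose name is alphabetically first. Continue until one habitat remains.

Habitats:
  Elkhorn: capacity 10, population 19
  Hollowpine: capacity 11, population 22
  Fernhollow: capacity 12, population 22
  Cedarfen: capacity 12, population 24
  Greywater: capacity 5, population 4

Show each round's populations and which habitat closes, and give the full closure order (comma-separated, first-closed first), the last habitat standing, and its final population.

Closure order: Cedarfen, Hollowpine, Elkhorn, Fernhollow
Last habitat: Greywater with 91 animals

Round 1: Cedarfen=24 Elkhorn=19 Fernhollow=22 Greywater=4 Hollowpine=22 → close Cedarfen (overflow 12)
  24÷4 = 6 each, +1 to first 0
Round 2: Elkhorn=25 Fernhollow=28 Greywater=10 Hollowpine=28 → close Hollowpine (overflow 17)
  28÷3 = 9 each, +1 to first 1
Round 3: Elkhorn=35 Fernhollow=37 Greywater=19 → close Elkhorn (overflow 25)
  35÷2 = 17 each, +1 to first 1
Round 4: Fernhollow=55 Greywater=36 → close Fernhollow (overflow 43)
  55÷1 = 55 each, +1 to first 0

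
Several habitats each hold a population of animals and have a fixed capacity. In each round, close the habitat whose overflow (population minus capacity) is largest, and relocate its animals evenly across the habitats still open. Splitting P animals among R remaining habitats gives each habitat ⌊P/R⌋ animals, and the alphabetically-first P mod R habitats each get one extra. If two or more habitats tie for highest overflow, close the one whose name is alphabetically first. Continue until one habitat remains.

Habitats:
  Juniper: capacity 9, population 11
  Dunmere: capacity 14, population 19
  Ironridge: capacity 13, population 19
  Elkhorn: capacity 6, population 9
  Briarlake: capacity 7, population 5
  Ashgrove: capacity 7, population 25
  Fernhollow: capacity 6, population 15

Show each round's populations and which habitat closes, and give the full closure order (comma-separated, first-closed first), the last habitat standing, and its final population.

Round 1: Ashgrove=25 Briarlake=5 Dunmere=19 Elkhorn=9 Fernhollow=15 Ironridge=19 Juniper=11 → close Ashgrove (overflow 18)
  25÷6 = 4 each, +1 to first 1
Round 2: Briarlake=10 Dunmere=23 Elkhorn=13 Fernhollow=19 Ironridge=23 Juniper=15 → close Fernhollow (overflow 13)
  19÷5 = 3 each, +1 to first 4
Round 3: Briarlake=14 Dunmere=27 Elkhorn=17 Ironridge=27 Juniper=18 → close Ironridge (overflow 14)
  27÷4 = 6 each, +1 to first 3
Round 4: Briarlake=21 Dunmere=34 Elkhorn=24 Juniper=24 → close Dunmere (overflow 20)
  34÷3 = 11 each, +1 to first 1
Round 5: Briarlake=33 Elkhorn=35 Juniper=35 → close Elkhorn (overflow 29)
  35÷2 = 17 each, +1 to first 1
Round 6: Briarlake=51 Juniper=52 → close Briarlake (overflow 44)
  51÷1 = 51 each, +1 to first 0

Closure order: Ashgrove, Fernhollow, Ironridge, Dunmere, Elkhorn, Briarlake
Last habitat: Juniper with 103 animals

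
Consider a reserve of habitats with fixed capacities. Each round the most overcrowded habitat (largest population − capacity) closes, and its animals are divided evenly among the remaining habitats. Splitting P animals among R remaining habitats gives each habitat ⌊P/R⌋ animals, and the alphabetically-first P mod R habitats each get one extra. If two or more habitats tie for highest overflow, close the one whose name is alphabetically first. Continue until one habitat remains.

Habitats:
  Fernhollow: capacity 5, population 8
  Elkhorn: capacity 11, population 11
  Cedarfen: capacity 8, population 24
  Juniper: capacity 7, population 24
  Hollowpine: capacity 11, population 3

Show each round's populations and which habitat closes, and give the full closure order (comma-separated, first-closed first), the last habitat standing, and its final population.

Closure order: Juniper, Cedarfen, Fernhollow, Elkhorn
Last habitat: Hollowpine with 70 animals

Round 1: Cedarfen=24 Elkhorn=11 Fernhollow=8 Hollowpine=3 Juniper=24 → close Juniper (overflow 17)
  24÷4 = 6 each, +1 to first 0
Round 2: Cedarfen=30 Elkhorn=17 Fernhollow=14 Hollowpine=9 → close Cedarfen (overflow 22)
  30÷3 = 10 each, +1 to first 0
Round 3: Elkhorn=27 Fernhollow=24 Hollowpine=19 → close Fernhollow (overflow 19)
  24÷2 = 12 each, +1 to first 0
Round 4: Elkhorn=39 Hollowpine=31 → close Elkhorn (overflow 28)
  39÷1 = 39 each, +1 to first 0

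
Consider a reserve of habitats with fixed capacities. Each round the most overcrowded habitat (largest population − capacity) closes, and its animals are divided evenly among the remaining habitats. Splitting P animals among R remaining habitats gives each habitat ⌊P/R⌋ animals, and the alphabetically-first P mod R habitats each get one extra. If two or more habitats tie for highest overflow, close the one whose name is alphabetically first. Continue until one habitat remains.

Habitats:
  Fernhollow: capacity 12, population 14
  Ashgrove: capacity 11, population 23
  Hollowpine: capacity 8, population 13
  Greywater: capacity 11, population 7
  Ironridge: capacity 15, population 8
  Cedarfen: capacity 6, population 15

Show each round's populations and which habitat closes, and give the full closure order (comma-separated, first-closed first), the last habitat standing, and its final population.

Round 1: Ashgrove=23 Cedarfen=15 Fernhollow=14 Greywater=7 Hollowpine=13 Ironridge=8 → close Ashgrove (overflow 12)
  23÷5 = 4 each, +1 to first 3
Round 2: Cedarfen=20 Fernhollow=19 Greywater=12 Hollowpine=17 Ironridge=12 → close Cedarfen (overflow 14)
  20÷4 = 5 each, +1 to first 0
Round 3: Fernhollow=24 Greywater=17 Hollowpine=22 Ironridge=17 → close Hollowpine (overflow 14)
  22÷3 = 7 each, +1 to first 1
Round 4: Fernhollow=32 Greywater=24 Ironridge=24 → close Fernhollow (overflow 20)
  32÷2 = 16 each, +1 to first 0
Round 5: Greywater=40 Ironridge=40 → close Greywater (overflow 29)
  40÷1 = 40 each, +1 to first 0

Closure order: Ashgrove, Cedarfen, Hollowpine, Fernhollow, Greywater
Last habitat: Ironridge with 80 animals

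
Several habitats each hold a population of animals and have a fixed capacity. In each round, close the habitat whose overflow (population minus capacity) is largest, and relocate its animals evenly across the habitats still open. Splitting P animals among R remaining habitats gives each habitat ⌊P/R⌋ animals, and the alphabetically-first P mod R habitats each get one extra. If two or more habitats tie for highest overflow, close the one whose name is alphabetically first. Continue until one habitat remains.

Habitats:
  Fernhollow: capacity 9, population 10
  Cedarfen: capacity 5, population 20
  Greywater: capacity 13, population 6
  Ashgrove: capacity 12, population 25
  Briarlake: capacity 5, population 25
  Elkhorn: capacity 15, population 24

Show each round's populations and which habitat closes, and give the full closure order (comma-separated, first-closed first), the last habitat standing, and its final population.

Closure order: Briarlake, Cedarfen, Ashgrove, Elkhorn, Fernhollow
Last habitat: Greywater with 110 animals

Round 1: Ashgrove=25 Briarlake=25 Cedarfen=20 Elkhorn=24 Fernhollow=10 Greywater=6 → close Briarlake (overflow 20)
  25÷5 = 5 each, +1 to first 0
Round 2: Ashgrove=30 Cedarfen=25 Elkhorn=29 Fernhollow=15 Greywater=11 → close Cedarfen (overflow 20)
  25÷4 = 6 each, +1 to first 1
Round 3: Ashgrove=37 Elkhorn=35 Fernhollow=21 Greywater=17 → close Ashgrove (overflow 25)
  37÷3 = 12 each, +1 to first 1
Round 4: Elkhorn=48 Fernhollow=33 Greywater=29 → close Elkhorn (overflow 33)
  48÷2 = 24 each, +1 to first 0
Round 5: Fernhollow=57 Greywater=53 → close Fernhollow (overflow 48)
  57÷1 = 57 each, +1 to first 0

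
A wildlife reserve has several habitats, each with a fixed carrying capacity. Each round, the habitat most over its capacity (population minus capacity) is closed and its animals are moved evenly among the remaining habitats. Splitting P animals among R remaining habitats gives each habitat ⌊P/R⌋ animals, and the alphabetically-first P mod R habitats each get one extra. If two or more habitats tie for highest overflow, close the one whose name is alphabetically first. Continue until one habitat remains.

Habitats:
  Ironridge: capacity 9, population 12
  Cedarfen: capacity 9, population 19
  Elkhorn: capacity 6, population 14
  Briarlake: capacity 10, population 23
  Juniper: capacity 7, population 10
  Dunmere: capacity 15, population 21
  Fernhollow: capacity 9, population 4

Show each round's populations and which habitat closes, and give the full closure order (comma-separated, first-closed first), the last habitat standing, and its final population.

Closure order: Briarlake, Cedarfen, Elkhorn, Dunmere, Ironridge, Juniper
Last habitat: Fernhollow with 103 animals

Round 1: Briarlake=23 Cedarfen=19 Dunmere=21 Elkhorn=14 Fernhollow=4 Ironridge=12 Juniper=10 → close Briarlake (overflow 13)
  23÷6 = 3 each, +1 to first 5
Round 2: Cedarfen=23 Dunmere=25 Elkhorn=18 Fernhollow=8 Ironridge=16 Juniper=13 → close Cedarfen (overflow 14)
  23÷5 = 4 each, +1 to first 3
Round 3: Dunmere=30 Elkhorn=23 Fernhollow=13 Ironridge=20 Juniper=17 → close Elkhorn (overflow 17)
  23÷4 = 5 each, +1 to first 3
Round 4: Dunmere=36 Fernhollow=19 Ironridge=26 Juniper=22 → close Dunmere (overflow 21)
  36÷3 = 12 each, +1 to first 0
Round 5: Fernhollow=31 Ironridge=38 Juniper=34 → close Ironridge (overflow 29)
  38÷2 = 19 each, +1 to first 0
Round 6: Fernhollow=50 Juniper=53 → close Juniper (overflow 46)
  53÷1 = 53 each, +1 to first 0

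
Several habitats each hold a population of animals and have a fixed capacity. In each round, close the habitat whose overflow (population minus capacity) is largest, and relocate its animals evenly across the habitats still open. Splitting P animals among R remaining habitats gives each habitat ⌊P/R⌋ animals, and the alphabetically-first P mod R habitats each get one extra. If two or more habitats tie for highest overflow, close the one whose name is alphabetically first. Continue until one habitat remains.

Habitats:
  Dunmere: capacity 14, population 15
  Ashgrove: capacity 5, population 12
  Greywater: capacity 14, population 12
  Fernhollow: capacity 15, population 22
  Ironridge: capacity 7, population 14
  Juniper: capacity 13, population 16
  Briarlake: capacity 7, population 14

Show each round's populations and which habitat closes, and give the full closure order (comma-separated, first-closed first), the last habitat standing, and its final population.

Closure order: Ashgrove, Briarlake, Fernhollow, Ironridge, Dunmere, Juniper
Last habitat: Greywater with 105 animals

Round 1: Ashgrove=12 Briarlake=14 Dunmere=15 Fernhollow=22 Greywater=12 Ironridge=14 Juniper=16 → close Ashgrove (overflow 7)
  12÷6 = 2 each, +1 to first 0
Round 2: Briarlake=16 Dunmere=17 Fernhollow=24 Greywater=14 Ironridge=16 Juniper=18 → close Briarlake (overflow 9)
  16÷5 = 3 each, +1 to first 1
Round 3: Dunmere=21 Fernhollow=27 Greywater=17 Ironridge=19 Juniper=21 → close Fernhollow (overflow 12)
  27÷4 = 6 each, +1 to first 3
Round 4: Dunmere=28 Greywater=24 Ironridge=26 Juniper=27 → close Ironridge (overflow 19)
  26÷3 = 8 each, +1 to first 2
Round 5: Dunmere=37 Greywater=33 Juniper=35 → close Dunmere (overflow 23)
  37÷2 = 18 each, +1 to first 1
Round 6: Greywater=52 Juniper=53 → close Juniper (overflow 40)
  53÷1 = 53 each, +1 to first 0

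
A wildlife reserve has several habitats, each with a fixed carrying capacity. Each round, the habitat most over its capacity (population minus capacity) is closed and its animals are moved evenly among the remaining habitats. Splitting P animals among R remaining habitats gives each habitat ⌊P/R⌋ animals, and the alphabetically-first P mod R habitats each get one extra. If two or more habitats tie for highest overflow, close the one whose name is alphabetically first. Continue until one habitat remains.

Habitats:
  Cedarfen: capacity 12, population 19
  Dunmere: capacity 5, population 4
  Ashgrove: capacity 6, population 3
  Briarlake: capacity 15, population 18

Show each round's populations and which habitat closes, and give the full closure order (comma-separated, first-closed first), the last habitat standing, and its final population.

Closure order: Cedarfen, Briarlake, Dunmere
Last habitat: Ashgrove with 44 animals

Round 1: Ashgrove=3 Briarlake=18 Cedarfen=19 Dunmere=4 → close Cedarfen (overflow 7)
  19÷3 = 6 each, +1 to first 1
Round 2: Ashgrove=10 Briarlake=24 Dunmere=10 → close Briarlake (overflow 9)
  24÷2 = 12 each, +1 to first 0
Round 3: Ashgrove=22 Dunmere=22 → close Dunmere (overflow 17)
  22÷1 = 22 each, +1 to first 0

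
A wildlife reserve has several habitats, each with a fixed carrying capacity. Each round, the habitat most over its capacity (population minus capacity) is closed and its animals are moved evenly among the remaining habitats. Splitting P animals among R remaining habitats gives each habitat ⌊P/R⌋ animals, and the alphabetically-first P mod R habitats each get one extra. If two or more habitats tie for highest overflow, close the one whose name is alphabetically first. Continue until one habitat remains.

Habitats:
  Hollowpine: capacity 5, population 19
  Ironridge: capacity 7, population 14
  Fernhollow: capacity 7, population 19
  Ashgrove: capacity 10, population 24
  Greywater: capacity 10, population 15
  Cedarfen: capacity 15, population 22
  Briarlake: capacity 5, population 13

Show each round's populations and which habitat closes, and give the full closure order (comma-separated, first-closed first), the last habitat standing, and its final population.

Round 1: Ashgrove=24 Briarlake=13 Cedarfen=22 Fernhollow=19 Greywater=15 Hollowpine=19 Ironridge=14 → close Ashgrove (overflow 14)
  24÷6 = 4 each, +1 to first 0
Round 2: Briarlake=17 Cedarfen=26 Fernhollow=23 Greywater=19 Hollowpine=23 Ironridge=18 → close Hollowpine (overflow 18)
  23÷5 = 4 each, +1 to first 3
Round 3: Briarlake=22 Cedarfen=31 Fernhollow=28 Greywater=23 Ironridge=22 → close Fernhollow (overflow 21)
  28÷4 = 7 each, +1 to first 0
Round 4: Briarlake=29 Cedarfen=38 Greywater=30 Ironridge=29 → close Briarlake (overflow 24)
  29÷3 = 9 each, +1 to first 2
Round 5: Cedarfen=48 Greywater=40 Ironridge=38 → close Cedarfen (overflow 33)
  48÷2 = 24 each, +1 to first 0
Round 6: Greywater=64 Ironridge=62 → close Ironridge (overflow 55)
  62÷1 = 62 each, +1 to first 0

Closure order: Ashgrove, Hollowpine, Fernhollow, Briarlake, Cedarfen, Ironridge
Last habitat: Greywater with 126 animals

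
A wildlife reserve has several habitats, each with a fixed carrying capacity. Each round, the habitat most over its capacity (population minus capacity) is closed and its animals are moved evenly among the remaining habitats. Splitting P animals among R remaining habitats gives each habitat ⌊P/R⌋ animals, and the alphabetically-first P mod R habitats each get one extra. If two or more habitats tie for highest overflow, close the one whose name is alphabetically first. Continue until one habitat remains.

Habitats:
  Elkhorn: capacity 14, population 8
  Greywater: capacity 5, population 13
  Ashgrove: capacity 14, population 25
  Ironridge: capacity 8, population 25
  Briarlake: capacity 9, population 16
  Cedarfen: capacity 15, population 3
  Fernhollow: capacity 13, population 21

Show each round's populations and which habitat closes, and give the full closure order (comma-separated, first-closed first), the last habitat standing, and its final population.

Round 1: Ashgrove=25 Briarlake=16 Cedarfen=3 Elkhorn=8 Fernhollow=21 Greywater=13 Ironridge=25 → close Ironridge (overflow 17)
  25÷6 = 4 each, +1 to first 1
Round 2: Ashgrove=30 Briarlake=20 Cedarfen=7 Elkhorn=12 Fernhollow=25 Greywater=17 → close Ashgrove (overflow 16)
  30÷5 = 6 each, +1 to first 0
Round 3: Briarlake=26 Cedarfen=13 Elkhorn=18 Fernhollow=31 Greywater=23 → close Fernhollow (overflow 18)
  31÷4 = 7 each, +1 to first 3
Round 4: Briarlake=34 Cedarfen=21 Elkhorn=26 Greywater=30 → close Briarlake (overflow 25)
  34÷3 = 11 each, +1 to first 1
Round 5: Cedarfen=33 Elkhorn=37 Greywater=41 → close Greywater (overflow 36)
  41÷2 = 20 each, +1 to first 1
Round 6: Cedarfen=54 Elkhorn=57 → close Elkhorn (overflow 43)
  57÷1 = 57 each, +1 to first 0

Closure order: Ironridge, Ashgrove, Fernhollow, Briarlake, Greywater, Elkhorn
Last habitat: Cedarfen with 111 animals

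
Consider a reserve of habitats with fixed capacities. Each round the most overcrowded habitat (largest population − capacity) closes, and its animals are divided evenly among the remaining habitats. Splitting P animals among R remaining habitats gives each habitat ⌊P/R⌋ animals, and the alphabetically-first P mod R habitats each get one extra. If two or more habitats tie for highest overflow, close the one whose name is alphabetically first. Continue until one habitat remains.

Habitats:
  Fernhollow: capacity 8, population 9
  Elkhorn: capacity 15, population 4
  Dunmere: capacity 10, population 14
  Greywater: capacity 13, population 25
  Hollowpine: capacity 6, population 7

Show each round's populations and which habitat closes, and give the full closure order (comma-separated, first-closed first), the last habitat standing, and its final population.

Closure order: Greywater, Dunmere, Fernhollow, Hollowpine
Last habitat: Elkhorn with 59 animals

Round 1: Dunmere=14 Elkhorn=4 Fernhollow=9 Greywater=25 Hollowpine=7 → close Greywater (overflow 12)
  25÷4 = 6 each, +1 to first 1
Round 2: Dunmere=21 Elkhorn=10 Fernhollow=15 Hollowpine=13 → close Dunmere (overflow 11)
  21÷3 = 7 each, +1 to first 0
Round 3: Elkhorn=17 Fernhollow=22 Hollowpine=20 → close Fernhollow (overflow 14)
  22÷2 = 11 each, +1 to first 0
Round 4: Elkhorn=28 Hollowpine=31 → close Hollowpine (overflow 25)
  31÷1 = 31 each, +1 to first 0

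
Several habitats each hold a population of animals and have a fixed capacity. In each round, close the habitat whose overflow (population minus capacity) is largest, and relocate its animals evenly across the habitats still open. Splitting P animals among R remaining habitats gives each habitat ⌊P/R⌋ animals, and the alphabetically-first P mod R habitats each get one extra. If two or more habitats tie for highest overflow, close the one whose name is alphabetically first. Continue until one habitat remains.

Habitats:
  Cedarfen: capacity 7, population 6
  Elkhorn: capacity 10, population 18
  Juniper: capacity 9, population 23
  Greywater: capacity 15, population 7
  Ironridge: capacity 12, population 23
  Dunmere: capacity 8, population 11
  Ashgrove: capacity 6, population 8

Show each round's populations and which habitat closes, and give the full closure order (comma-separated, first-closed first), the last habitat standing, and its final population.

Round 1: Ashgrove=8 Cedarfen=6 Dunmere=11 Elkhorn=18 Greywater=7 Ironridge=23 Juniper=23 → close Juniper (overflow 14)
  23÷6 = 3 each, +1 to first 5
Round 2: Ashgrove=12 Cedarfen=10 Dunmere=15 Elkhorn=22 Greywater=11 Ironridge=26 → close Ironridge (overflow 14)
  26÷5 = 5 each, +1 to first 1
Round 3: Ashgrove=18 Cedarfen=15 Dunmere=20 Elkhorn=27 Greywater=16 → close Elkhorn (overflow 17)
  27÷4 = 6 each, +1 to first 3
Round 4: Ashgrove=25 Cedarfen=22 Dunmere=27 Greywater=22 → close Ashgrove (overflow 19)
  25÷3 = 8 each, +1 to first 1
Round 5: Cedarfen=31 Dunmere=35 Greywater=30 → close Dunmere (overflow 27)
  35÷2 = 17 each, +1 to first 1
Round 6: Cedarfen=49 Greywater=47 → close Cedarfen (overflow 42)
  49÷1 = 49 each, +1 to first 0

Closure order: Juniper, Ironridge, Elkhorn, Ashgrove, Dunmere, Cedarfen
Last habitat: Greywater with 96 animals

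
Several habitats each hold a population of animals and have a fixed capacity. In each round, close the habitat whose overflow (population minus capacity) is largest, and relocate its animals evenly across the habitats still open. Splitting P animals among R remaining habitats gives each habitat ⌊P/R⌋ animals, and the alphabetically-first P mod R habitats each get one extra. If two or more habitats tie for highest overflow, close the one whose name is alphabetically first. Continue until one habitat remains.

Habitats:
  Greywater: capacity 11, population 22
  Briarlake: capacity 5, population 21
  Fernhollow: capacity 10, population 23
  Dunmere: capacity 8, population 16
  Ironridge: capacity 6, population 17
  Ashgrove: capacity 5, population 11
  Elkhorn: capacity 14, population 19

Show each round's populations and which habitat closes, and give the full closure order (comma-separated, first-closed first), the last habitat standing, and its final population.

Closure order: Briarlake, Fernhollow, Greywater, Ironridge, Dunmere, Ashgrove
Last habitat: Elkhorn with 129 animals

Round 1: Ashgrove=11 Briarlake=21 Dunmere=16 Elkhorn=19 Fernhollow=23 Greywater=22 Ironridge=17 → close Briarlake (overflow 16)
  21÷6 = 3 each, +1 to first 3
Round 2: Ashgrove=15 Dunmere=20 Elkhorn=23 Fernhollow=26 Greywater=25 Ironridge=20 → close Fernhollow (overflow 16)
  26÷5 = 5 each, +1 to first 1
Round 3: Ashgrove=21 Dunmere=25 Elkhorn=28 Greywater=30 Ironridge=25 → close Greywater (overflow 19)
  30÷4 = 7 each, +1 to first 2
Round 4: Ashgrove=29 Dunmere=33 Elkhorn=35 Ironridge=32 → close Ironridge (overflow 26)
  32÷3 = 10 each, +1 to first 2
Round 5: Ashgrove=40 Dunmere=44 Elkhorn=45 → close Dunmere (overflow 36)
  44÷2 = 22 each, +1 to first 0
Round 6: Ashgrove=62 Elkhorn=67 → close Ashgrove (overflow 57)
  62÷1 = 62 each, +1 to first 0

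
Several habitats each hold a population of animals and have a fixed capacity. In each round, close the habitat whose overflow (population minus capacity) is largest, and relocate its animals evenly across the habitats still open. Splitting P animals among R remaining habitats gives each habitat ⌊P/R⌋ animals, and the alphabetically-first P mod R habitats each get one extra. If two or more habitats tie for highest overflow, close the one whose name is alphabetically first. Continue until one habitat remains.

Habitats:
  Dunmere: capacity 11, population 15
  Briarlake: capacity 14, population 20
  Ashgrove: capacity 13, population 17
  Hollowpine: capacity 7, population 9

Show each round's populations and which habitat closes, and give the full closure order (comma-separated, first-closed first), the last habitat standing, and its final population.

Closure order: Briarlake, Ashgrove, Dunmere
Last habitat: Hollowpine with 61 animals

Round 1: Ashgrove=17 Briarlake=20 Dunmere=15 Hollowpine=9 → close Briarlake (overflow 6)
  20÷3 = 6 each, +1 to first 2
Round 2: Ashgrove=24 Dunmere=22 Hollowpine=15 → close Ashgrove (overflow 11)
  24÷2 = 12 each, +1 to first 0
Round 3: Dunmere=34 Hollowpine=27 → close Dunmere (overflow 23)
  34÷1 = 34 each, +1 to first 0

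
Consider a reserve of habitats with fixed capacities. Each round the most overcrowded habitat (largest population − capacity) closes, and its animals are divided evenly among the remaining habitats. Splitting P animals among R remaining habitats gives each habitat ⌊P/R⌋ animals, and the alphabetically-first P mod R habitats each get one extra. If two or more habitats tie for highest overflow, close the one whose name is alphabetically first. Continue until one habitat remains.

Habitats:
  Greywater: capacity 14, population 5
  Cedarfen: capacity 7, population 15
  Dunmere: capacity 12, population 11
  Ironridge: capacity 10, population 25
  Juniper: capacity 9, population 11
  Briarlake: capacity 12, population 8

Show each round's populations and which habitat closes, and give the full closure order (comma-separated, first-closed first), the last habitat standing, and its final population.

Closure order: Ironridge, Cedarfen, Juniper, Dunmere, Briarlake
Last habitat: Greywater with 75 animals

Round 1: Briarlake=8 Cedarfen=15 Dunmere=11 Greywater=5 Ironridge=25 Juniper=11 → close Ironridge (overflow 15)
  25÷5 = 5 each, +1 to first 0
Round 2: Briarlake=13 Cedarfen=20 Dunmere=16 Greywater=10 Juniper=16 → close Cedarfen (overflow 13)
  20÷4 = 5 each, +1 to first 0
Round 3: Briarlake=18 Dunmere=21 Greywater=15 Juniper=21 → close Juniper (overflow 12)
  21÷3 = 7 each, +1 to first 0
Round 4: Briarlake=25 Dunmere=28 Greywater=22 → close Dunmere (overflow 16)
  28÷2 = 14 each, +1 to first 0
Round 5: Briarlake=39 Greywater=36 → close Briarlake (overflow 27)
  39÷1 = 39 each, +1 to first 0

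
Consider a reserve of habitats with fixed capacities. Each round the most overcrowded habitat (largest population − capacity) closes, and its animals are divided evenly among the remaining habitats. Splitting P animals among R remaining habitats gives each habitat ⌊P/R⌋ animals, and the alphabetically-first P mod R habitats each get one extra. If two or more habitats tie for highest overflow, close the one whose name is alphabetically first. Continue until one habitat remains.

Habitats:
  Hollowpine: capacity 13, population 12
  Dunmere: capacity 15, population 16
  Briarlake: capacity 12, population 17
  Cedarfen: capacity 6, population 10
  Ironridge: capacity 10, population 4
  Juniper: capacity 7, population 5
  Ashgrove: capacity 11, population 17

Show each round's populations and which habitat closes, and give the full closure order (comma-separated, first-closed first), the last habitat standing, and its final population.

Round 1: Ashgrove=17 Briarlake=17 Cedarfen=10 Dunmere=16 Hollowpine=12 Ironridge=4 Juniper=5 → close Ashgrove (overflow 6)
  17÷6 = 2 each, +1 to first 5
Round 2: Briarlake=20 Cedarfen=13 Dunmere=19 Hollowpine=15 Ironridge=7 Juniper=7 → close Briarlake (overflow 8)
  20÷5 = 4 each, +1 to first 0
Round 3: Cedarfen=17 Dunmere=23 Hollowpine=19 Ironridge=11 Juniper=11 → close Cedarfen (overflow 11)
  17÷4 = 4 each, +1 to first 1
Round 4: Dunmere=28 Hollowpine=23 Ironridge=15 Juniper=15 → close Dunmere (overflow 13)
  28÷3 = 9 each, +1 to first 1
Round 5: Hollowpine=33 Ironridge=24 Juniper=24 → close Hollowpine (overflow 20)
  33÷2 = 16 each, +1 to first 1
Round 6: Ironridge=41 Juniper=40 → close Juniper (overflow 33)
  40÷1 = 40 each, +1 to first 0

Closure order: Ashgrove, Briarlake, Cedarfen, Dunmere, Hollowpine, Juniper
Last habitat: Ironridge with 81 animals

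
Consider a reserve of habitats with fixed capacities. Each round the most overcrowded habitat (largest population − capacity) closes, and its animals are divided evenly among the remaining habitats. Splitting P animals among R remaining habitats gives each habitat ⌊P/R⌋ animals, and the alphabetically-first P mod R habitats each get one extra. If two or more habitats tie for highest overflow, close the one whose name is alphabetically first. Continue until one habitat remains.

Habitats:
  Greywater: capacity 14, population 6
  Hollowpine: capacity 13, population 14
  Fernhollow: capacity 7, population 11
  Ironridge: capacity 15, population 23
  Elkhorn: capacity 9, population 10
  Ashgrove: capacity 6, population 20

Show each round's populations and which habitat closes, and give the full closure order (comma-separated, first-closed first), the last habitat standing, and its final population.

Closure order: Ashgrove, Ironridge, Fernhollow, Elkhorn, Hollowpine
Last habitat: Greywater with 84 animals

Round 1: Ashgrove=20 Elkhorn=10 Fernhollow=11 Greywater=6 Hollowpine=14 Ironridge=23 → close Ashgrove (overflow 14)
  20÷5 = 4 each, +1 to first 0
Round 2: Elkhorn=14 Fernhollow=15 Greywater=10 Hollowpine=18 Ironridge=27 → close Ironridge (overflow 12)
  27÷4 = 6 each, +1 to first 3
Round 3: Elkhorn=21 Fernhollow=22 Greywater=17 Hollowpine=24 → close Fernhollow (overflow 15)
  22÷3 = 7 each, +1 to first 1
Round 4: Elkhorn=29 Greywater=24 Hollowpine=31 → close Elkhorn (overflow 20)
  29÷2 = 14 each, +1 to first 1
Round 5: Greywater=39 Hollowpine=45 → close Hollowpine (overflow 32)
  45÷1 = 45 each, +1 to first 0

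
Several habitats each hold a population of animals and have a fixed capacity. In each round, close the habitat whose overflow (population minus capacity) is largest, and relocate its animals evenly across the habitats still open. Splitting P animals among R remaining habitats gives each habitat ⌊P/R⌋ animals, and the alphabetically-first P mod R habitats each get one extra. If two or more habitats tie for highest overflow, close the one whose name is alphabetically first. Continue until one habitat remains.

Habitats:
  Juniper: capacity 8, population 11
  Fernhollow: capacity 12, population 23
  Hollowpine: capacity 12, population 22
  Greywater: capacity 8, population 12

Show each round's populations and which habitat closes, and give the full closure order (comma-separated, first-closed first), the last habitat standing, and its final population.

Closure order: Fernhollow, Hollowpine, Greywater
Last habitat: Juniper with 68 animals

Round 1: Fernhollow=23 Greywater=12 Hollowpine=22 Juniper=11 → close Fernhollow (overflow 11)
  23÷3 = 7 each, +1 to first 2
Round 2: Greywater=20 Hollowpine=30 Juniper=18 → close Hollowpine (overflow 18)
  30÷2 = 15 each, +1 to first 0
Round 3: Greywater=35 Juniper=33 → close Greywater (overflow 27)
  35÷1 = 35 each, +1 to first 0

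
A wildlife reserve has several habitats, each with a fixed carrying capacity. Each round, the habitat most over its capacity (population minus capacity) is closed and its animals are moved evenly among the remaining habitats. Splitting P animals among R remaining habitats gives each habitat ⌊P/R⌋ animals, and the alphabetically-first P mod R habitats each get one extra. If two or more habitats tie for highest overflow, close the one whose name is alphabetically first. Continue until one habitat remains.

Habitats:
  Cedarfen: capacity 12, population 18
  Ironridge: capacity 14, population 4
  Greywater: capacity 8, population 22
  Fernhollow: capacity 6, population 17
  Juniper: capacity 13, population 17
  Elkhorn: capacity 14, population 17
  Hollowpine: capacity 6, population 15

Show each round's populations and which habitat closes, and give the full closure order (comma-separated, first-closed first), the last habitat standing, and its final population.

Closure order: Greywater, Fernhollow, Hollowpine, Cedarfen, Elkhorn, Juniper
Last habitat: Ironridge with 110 animals

Round 1: Cedarfen=18 Elkhorn=17 Fernhollow=17 Greywater=22 Hollowpine=15 Ironridge=4 Juniper=17 → close Greywater (overflow 14)
  22÷6 = 3 each, +1 to first 4
Round 2: Cedarfen=22 Elkhorn=21 Fernhollow=21 Hollowpine=19 Ironridge=7 Juniper=20 → close Fernhollow (overflow 15)
  21÷5 = 4 each, +1 to first 1
Round 3: Cedarfen=27 Elkhorn=25 Hollowpine=23 Ironridge=11 Juniper=24 → close Hollowpine (overflow 17)
  23÷4 = 5 each, +1 to first 3
Round 4: Cedarfen=33 Elkhorn=31 Ironridge=17 Juniper=29 → close Cedarfen (overflow 21)
  33÷3 = 11 each, +1 to first 0
Round 5: Elkhorn=42 Ironridge=28 Juniper=40 → close Elkhorn (overflow 28)
  42÷2 = 21 each, +1 to first 0
Round 6: Ironridge=49 Juniper=61 → close Juniper (overflow 48)
  61÷1 = 61 each, +1 to first 0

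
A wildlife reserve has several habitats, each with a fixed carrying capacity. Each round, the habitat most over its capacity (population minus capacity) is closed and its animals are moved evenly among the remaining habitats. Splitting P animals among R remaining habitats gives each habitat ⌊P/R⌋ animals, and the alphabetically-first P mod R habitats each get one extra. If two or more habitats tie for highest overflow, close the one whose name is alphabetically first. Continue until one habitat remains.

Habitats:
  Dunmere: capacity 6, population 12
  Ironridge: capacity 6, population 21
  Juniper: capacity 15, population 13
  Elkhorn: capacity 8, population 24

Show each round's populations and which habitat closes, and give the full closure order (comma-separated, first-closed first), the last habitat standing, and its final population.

Round 1: Dunmere=12 Elkhorn=24 Ironridge=21 Juniper=13 → close Elkhorn (overflow 16)
  24÷3 = 8 each, +1 to first 0
Round 2: Dunmere=20 Ironridge=29 Juniper=21 → close Ironridge (overflow 23)
  29÷2 = 14 each, +1 to first 1
Round 3: Dunmere=35 Juniper=35 → close Dunmere (overflow 29)
  35÷1 = 35 each, +1 to first 0

Closure order: Elkhorn, Ironridge, Dunmere
Last habitat: Juniper with 70 animals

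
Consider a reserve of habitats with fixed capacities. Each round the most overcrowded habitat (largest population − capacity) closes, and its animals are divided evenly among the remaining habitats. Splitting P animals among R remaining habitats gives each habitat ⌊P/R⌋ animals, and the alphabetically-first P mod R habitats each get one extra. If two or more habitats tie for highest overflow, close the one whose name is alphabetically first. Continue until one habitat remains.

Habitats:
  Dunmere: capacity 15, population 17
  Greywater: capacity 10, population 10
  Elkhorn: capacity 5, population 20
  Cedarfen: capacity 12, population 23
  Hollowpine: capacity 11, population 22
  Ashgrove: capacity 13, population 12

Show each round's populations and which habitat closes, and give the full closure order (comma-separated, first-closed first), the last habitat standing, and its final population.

Round 1: Ashgrove=12 Cedarfen=23 Dunmere=17 Elkhorn=20 Greywater=10 Hollowpine=22 → close Elkhorn (overflow 15)
  20÷5 = 4 each, +1 to first 0
Round 2: Ashgrove=16 Cedarfen=27 Dunmere=21 Greywater=14 Hollowpine=26 → close Cedarfen (overflow 15)
  27÷4 = 6 each, +1 to first 3
Round 3: Ashgrove=23 Dunmere=28 Greywater=21 Hollowpine=32 → close Hollowpine (overflow 21)
  32÷3 = 10 each, +1 to first 2
Round 4: Ashgrove=34 Dunmere=39 Greywater=31 → close Dunmere (overflow 24)
  39÷2 = 19 each, +1 to first 1
Round 5: Ashgrove=54 Greywater=50 → close Ashgrove (overflow 41)
  54÷1 = 54 each, +1 to first 0

Closure order: Elkhorn, Cedarfen, Hollowpine, Dunmere, Ashgrove
Last habitat: Greywater with 104 animals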